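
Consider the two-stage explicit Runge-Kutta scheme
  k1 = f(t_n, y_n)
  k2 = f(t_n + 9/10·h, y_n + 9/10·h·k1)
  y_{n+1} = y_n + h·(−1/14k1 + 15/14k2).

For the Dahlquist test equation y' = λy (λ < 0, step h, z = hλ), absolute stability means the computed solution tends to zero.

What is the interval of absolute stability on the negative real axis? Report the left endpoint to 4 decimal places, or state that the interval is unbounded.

With y'=λy (z=hλ):
  k1=λy_n ⇒ h·k1=z·y_n;  k2=λ(1+9/10z)y_n ⇒ h·k2=z(1+9/10z)y_n
  y_{n+1}/y_n = 1 − 1/14z + 15/14z(1+9/10z) = 1 + z + 27/28z²
  R(z) = 1 + z + 27/28z².

Find x<0 with |R(x)|<1.
x=-1.41: |R|=1.5071
R=1: x+27/28x²=0 ⇒ x=−28/27=-1.0370; min R=1−1/(4·27/28)=0.7407>−1
Confirm numerically:
  x=-0.989: |R|=0.95419 <1
  x=-0.809: |R|=0.82211 <1
  x=-0.792: |R|=0.81286 <1
  x=-1.318: |R|=1.35708 >1
  x=-1.294: |R|=1.32063 >1
  x=-1.143: |R|=1.11679 >1
So |R|<1 on (-1.0370, 0).

(-1.0370, 0).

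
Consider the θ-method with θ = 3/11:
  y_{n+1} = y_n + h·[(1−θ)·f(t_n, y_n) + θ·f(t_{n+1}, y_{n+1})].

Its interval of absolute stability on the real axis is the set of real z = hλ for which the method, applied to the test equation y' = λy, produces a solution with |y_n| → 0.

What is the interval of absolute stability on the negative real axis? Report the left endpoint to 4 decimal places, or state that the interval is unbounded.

On y'=λy, z=hλ:
  y_{n+1} = y_n + z·[8/11·y_n + 3/11·y_{n+1}] ⇒ (1 − 3/11z)y_{n+1} = (1 + 8/11z)y_n
  ⇒ R(z) = (1 + 8/11z)/(1 − 3/11z).

Solve |R(x)|<1 on ℝ⁻.
x=-1.52: |R|=0.0746
R=−1: 1+8/11x = −1+3/11x ⇒ -5/11x=2 ⇒ x=2/(-5/11)=-4.4000
Confirm numerically:
  x=-3.933: |R|=0.89758 <1
  x=-3.105: |R|=0.68127 <1
  x=-2.607: |R|=0.52367 <1
  x=-2.455: |R|=0.47046 <1
  x=-4.999: |R|=1.11521 >1
  x=-4.534: |R|=1.02723 >1
Interval (-4.4000, 0).

(-4.4000, 0).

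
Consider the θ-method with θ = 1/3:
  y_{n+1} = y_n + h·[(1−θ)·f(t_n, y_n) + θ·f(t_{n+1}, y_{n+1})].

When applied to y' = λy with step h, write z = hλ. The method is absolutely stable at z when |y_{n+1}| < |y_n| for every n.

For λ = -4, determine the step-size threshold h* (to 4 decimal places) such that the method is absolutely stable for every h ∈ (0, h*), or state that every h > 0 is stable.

With y'=λy (z=hλ):
  y_{n+1} = y_n + z·[2/3·y_n + 1/3·y_{n+1}] ⇒ (1 − 1/3z)y_{n+1} = (1 + 2/3z)y_n
  ⇒ R(z) = (1 + 2/3z)/(1 − 1/3z).

Boundary: |R(x)|=1, x<0.
x=-0.33: |R|=0.7027
R=−1: 1+2/3x = −1+1/3x ⇒ -1/3x=2 ⇒ x=2/(-1/3)=-6.0000
Confirm numerically:
  x=-5.291: |R|=0.91449 <1
  x=-5.173: |R|=0.89881 <1
  x=-2.946: |R|=0.48638 <1
  x=-6.578: |R|=1.06035 >1
  x=-6.506: |R|=1.05323 >1
  x=-6.150: |R|=1.01639 >1
Stable set (-6.0000, 0).

(-6.0000,0); λ=-4 ⇒ h* = (6)/4 = 1.5000.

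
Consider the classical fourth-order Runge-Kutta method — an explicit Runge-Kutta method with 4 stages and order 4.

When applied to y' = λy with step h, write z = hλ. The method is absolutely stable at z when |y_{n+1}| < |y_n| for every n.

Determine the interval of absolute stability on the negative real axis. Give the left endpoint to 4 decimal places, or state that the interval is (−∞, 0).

z∈(-2.7853,0).

With y'=λy (z=hλ):
  order 4, 4-stage ⇒ R(z)=1+z+z^2/2+z^3/6+z^4/24
  (e.g. R(-0.56)=0.57163, |R|=0.57163)

Solve |R(x)|<1 on ℝ⁻.
x=-0.56: |R|=0.5716
|R(-2.81)|=1.0379 |R(-2.5)|=0.6484 |R(-0.82)|=0.4431
Bisect:
  x_lo=-3.6315 |R|=3.2271  x_hi=-0.2136 |R|=0.8077
  mid=-1.92256 |R|=0.31044 →hi
  mid=-2.77703 |R|=0.98761 →hi
  mid=-3.20426 |R|=1.83860 →lo
  mid=-2.99065 |R|=1.35640 →lo
  mid=-2.88384 |R|=1.15903 →lo
  mid=-2.83043 |R|=1.07022 →lo
  mid=-2.80373 |R|=1.02816 →lo
  mid=-2.79038 |R|=1.00770 →lo
  mid=-2.78371 |R|=0.99761 →hi
  ...
  [-2.78537,-2.78517] ⇒ x*=-2.7853
So |R|<1 on (-2.7853, 0).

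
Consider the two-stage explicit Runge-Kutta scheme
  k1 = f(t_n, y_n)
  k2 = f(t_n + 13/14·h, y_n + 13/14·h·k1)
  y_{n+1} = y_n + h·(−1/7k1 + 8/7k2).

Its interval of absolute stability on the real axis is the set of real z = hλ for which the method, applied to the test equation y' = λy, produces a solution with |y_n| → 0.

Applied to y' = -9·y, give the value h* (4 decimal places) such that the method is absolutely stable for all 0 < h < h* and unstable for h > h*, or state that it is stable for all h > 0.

(-0.9423,0); λ=-9 ⇒ h* = (49/52)/9 = 0.1047.

On y'=λy, z=hλ:
  k1=λy_n ⇒ h·k1=z·y_n;  k2=λ(1+13/14z)y_n ⇒ h·k2=z(1+13/14z)y_n
  y_{n+1}/y_n = 1 − 1/7z + 8/7z(1+13/14z) = 1 + z + 52/49z²
  R(z) = 1 + z + 52/49z².

Solve |R(x)|<1 on ℝ⁻.
x=-0.91: |R|=0.9688
R=1: x+52/49x²=0 ⇒ x=−49/52=-0.9423; min R=1−1/(4·52/49)=0.7644>−1
Confirm numerically:
  x=-0.780: |R|=0.86565 <1
  x=-0.555: |R|=0.77188 <1
  x=-0.401: |R|=0.76965 <1
  x=-1.027: |R|=1.09230 >1
  x=-0.992: |R|=1.05231 >1
Stable set (-0.9423, 0).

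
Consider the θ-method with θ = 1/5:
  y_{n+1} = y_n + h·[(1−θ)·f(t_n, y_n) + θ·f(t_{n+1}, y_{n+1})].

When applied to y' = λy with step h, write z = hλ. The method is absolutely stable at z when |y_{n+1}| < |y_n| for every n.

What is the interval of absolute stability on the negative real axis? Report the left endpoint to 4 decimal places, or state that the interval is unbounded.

Set f=λy, z=hλ:
  y_{n+1} = y_n + z·[4/5·y_n + 1/5·y_{n+1}] ⇒ (1 − 1/5z)y_{n+1} = (1 + 4/5z)y_n
  ⇒ R(z) = (1 + 4/5z)/(1 − 1/5z).

Need |R(x)|<1, x<0.
x=-1.14: |R|=0.0717
R=−1: 1+4/5x = −1+1/5x ⇒ -3/5x=2 ⇒ x=2/(-3/5)=-3.3333
Confirm numerically:
  x=-3.242: |R|=0.96676 <1
  x=-2.276: |R|=0.56405 <1
  x=-2.082: |R|=0.46992 <1
  x=-3.925: |R|=1.19888 >1
  x=-3.688: |R|=1.12247 >1
  x=-3.483: |R|=1.05293 >1
So |R|<1 on (-3.3333, 0).

z∈(-3.3333,0).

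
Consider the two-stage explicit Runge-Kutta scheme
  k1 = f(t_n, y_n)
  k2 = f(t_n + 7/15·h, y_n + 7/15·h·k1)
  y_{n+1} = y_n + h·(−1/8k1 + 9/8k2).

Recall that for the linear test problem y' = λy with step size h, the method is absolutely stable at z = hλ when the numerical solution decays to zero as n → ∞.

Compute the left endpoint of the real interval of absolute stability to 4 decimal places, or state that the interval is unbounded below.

With y'=λy (z=hλ):
  k1=λy_n ⇒ h·k1=z·y_n;  k2=λ(1+7/15z)y_n ⇒ h·k2=z(1+7/15z)y_n
  y_{n+1}/y_n = 1 − 1/8z + 9/8z(1+7/15z) = 1 + z + 21/40z²
  ⇒ R(z) = 1 + z + 21/40z².

Find x<0 with |R(x)|<1.
x=-0.91: |R|=0.5248
R=1: x+21/40x²=0 ⇒ x=−40/21=-1.9048; min R=1−1/(4·21/40)=0.5238>−1
Confirm numerically:
  x=-1.861: |R|=0.95724 <1
  x=-1.852: |R|=0.94870 <1
  x=-1.096: |R|=0.53464 <1
  x=-2.271: |R|=1.43666 >1
  x=-1.984: |R|=1.08253 >1
So |R|<1 on (-1.9048, 0).

z* = -1.9048.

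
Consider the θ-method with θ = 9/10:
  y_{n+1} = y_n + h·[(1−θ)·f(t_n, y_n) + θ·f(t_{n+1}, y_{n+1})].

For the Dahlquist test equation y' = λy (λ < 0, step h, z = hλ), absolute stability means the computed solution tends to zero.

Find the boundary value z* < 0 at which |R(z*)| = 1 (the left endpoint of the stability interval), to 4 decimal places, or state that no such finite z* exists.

interval (−∞, 0).

With y'=λy (z=hλ):
  y_{n+1} = y_n + z·[1/10·y_n + 9/10·y_{n+1}] ⇒ (1 − 9/10z)y_{n+1} = (1 + 1/10z)y_n
  R(z) = (1 + 1/10z)/(1 − 9/10z).

Solve |R(x)|<1 on ℝ⁻.
x=-0.54: |R|=0.6366
x=-2: |R|=0.2857
x=-10: |R|=0.0000
x=-100: |R|=0.0989
θ=9/10≥1/2 ⇒ |1+1/10x|<|1−9/10x| ∀x<0 ⇒ stable on all of ℝ⁻.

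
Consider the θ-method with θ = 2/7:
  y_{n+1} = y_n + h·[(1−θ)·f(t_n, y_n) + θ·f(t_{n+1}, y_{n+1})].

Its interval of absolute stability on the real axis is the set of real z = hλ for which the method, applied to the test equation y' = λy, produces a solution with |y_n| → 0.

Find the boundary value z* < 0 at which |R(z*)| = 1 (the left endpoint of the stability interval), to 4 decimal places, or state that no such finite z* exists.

Set f=λy, z=hλ:
  y_{n+1} = y_n + z·[5/7·y_n + 2/7·y_{n+1}] ⇒ (1 − 2/7z)y_{n+1} = (1 + 5/7z)y_n
  Hence R(z) = (1 + 5/7z)/(1 − 2/7z).

Solve |R(x)|<1 on ℝ⁻.
x=-0.68: |R|=0.4306
R=−1: 1+5/7x = −1+2/7x ⇒ -3/7x=2 ⇒ x=2/(-3/7)=-4.6667
Confirm numerically:
  x=-4.446: |R|=0.95834 <1
  x=-3.556: |R|=0.76389 <1
  x=-3.250: |R|=0.68519 <1
  x=-3.225: |R|=0.67844 <1
  x=-4.954: |R|=1.05098 >1
  x=-4.935: |R|=1.04772 >1
Interval (-4.6667, 0).

left endpoint -4.6667.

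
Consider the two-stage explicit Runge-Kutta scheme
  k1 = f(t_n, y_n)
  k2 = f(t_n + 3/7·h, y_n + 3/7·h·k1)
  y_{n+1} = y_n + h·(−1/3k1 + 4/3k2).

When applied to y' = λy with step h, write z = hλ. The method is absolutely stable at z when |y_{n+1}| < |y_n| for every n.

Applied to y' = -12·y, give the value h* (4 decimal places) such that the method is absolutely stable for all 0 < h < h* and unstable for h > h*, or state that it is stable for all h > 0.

(-1.7500,0); λ=-12 ⇒ h* = (7/4)/12 = 0.1458.

Test eqn y'=λy, z=hλ:
  k1=λy_n ⇒ h·k1=z·y_n;  k2=λ(1+3/7z)y_n ⇒ h·k2=z(1+3/7z)y_n
  y_{n+1}/y_n = 1 − 1/3z + 4/3z(1+3/7z) = 1 + z + 4/7z²
  R(z) = 1 + z + 4/7z².

Solve |R(x)|<1 on ℝ⁻.
x=-0.39: |R|=0.6969
R=1: x+4/7x²=0 ⇒ x=−7/4=-1.7500; min R=1−1/(4·4/7)=0.5625>−1
Confirm numerically:
  x=-1.346: |R|=0.68927 <1
  x=-1.240: |R|=0.63863 <1
  x=-1.075: |R|=0.58536 <1
  x=-1.007: |R|=0.57246 <1
  x=-2.094: |R|=1.41162 >1
  x=-2.031: |R|=1.32612 >1
So |R|<1 on (-1.7500, 0).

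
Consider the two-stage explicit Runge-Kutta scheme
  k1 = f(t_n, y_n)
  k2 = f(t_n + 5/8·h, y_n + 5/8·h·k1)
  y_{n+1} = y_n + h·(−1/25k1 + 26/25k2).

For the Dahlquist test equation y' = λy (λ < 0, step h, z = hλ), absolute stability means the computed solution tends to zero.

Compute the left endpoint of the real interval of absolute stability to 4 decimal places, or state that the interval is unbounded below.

Test eqn y'=λy, z=hλ:
  k1=λy_n ⇒ h·k1=z·y_n;  k2=λ(1+5/8z)y_n ⇒ h·k2=z(1+5/8z)y_n
  y_{n+1}/y_n = 1 − 1/25z + 26/25z(1+5/8z) = 1 + z + 13/20z²
  Hence R(z) = 1 + z + 13/20z².

Boundary: |R(x)|=1, x<0.
x=-1.21: |R|=0.7417
R=1: x+13/20x²=0 ⇒ x=−20/13=-1.5385; min R=1−1/(4·13/20)=0.6154>−1
Confirm numerically:
  x=-1.365: |R|=0.84610 <1
  x=-1.300: |R|=0.79850 <1
  x=-0.982: |R|=0.64481 <1
  x=-2.074: |R|=1.72196 >1
  x=-2.050: |R|=1.68162 >1
  x=-1.872: |R|=1.40585 >1
So |R|<1 on (-1.5385, 0).

left endpoint -1.5385.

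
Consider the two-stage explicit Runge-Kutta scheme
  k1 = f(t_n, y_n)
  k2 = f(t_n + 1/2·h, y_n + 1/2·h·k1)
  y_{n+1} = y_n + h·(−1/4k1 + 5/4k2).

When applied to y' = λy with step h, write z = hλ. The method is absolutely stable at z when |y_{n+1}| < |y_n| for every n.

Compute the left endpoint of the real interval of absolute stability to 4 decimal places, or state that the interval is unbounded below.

z* = -1.6000.

On y'=λy, z=hλ:
  k1=λy_n ⇒ h·k1=z·y_n;  k2=λ(1+1/2z)y_n ⇒ h·k2=z(1+1/2z)y_n
  y_{n+1}/y_n = 1 − 1/4z + 5/4z(1+1/2z) = 1 + z + 5/8z²
  so R(z) = 1 + z + 5/8z².

Need |R(x)|<1, x<0.
x=-0.57: |R|=0.6331
R=1: x+5/8x²=0 ⇒ x=−8/5=-1.6000; min R=1−1/(4·5/8)=0.6000>−1
Confirm numerically:
  x=-1.392: |R|=0.81904 <1
  x=-1.199: |R|=0.69950 <1
  x=-1.099: |R|=0.65588 <1
  x=-0.678: |R|=0.60930 <1
  x=-1.989: |R|=1.48358 >1
  x=-1.986: |R|=1.47912 >1
  x=-1.951: |R|=1.42800 >1
So |R|<1 on (-1.6000, 0).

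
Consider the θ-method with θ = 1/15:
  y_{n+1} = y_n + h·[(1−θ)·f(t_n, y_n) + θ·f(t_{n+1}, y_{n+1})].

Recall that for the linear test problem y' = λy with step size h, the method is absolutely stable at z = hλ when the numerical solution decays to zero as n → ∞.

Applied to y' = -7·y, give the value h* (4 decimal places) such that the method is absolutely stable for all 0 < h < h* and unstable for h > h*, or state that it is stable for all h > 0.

With y'=λy (z=hλ):
  y_{n+1} = y_n + z·[14/15·y_n + 1/15·y_{n+1}] ⇒ (1 − 1/15z)y_{n+1} = (1 + 14/15z)y_n
  so R(z) = (1 + 14/15z)/(1 − 1/15z).

Find x<0 with |R(x)|<1.
x=-0.65: |R|=0.3770
R=−1: 1+14/15x = −1+1/15x ⇒ -13/15x=2 ⇒ x=2/(-13/15)=-2.3077
Confirm numerically:
  x=-2.235: |R|=0.94517 <1
  x=-1.448: |R|=0.32053 <1
  x=-1.295: |R|=0.19208 <1
  x=-2.863: |R|=1.40413 >1
  x=-2.609: |R|=1.22244 >1
Interval (-2.3077, 0).

(-2.3077,0); λ=-7 ⇒ h* = (30/13)/7 = 0.3297.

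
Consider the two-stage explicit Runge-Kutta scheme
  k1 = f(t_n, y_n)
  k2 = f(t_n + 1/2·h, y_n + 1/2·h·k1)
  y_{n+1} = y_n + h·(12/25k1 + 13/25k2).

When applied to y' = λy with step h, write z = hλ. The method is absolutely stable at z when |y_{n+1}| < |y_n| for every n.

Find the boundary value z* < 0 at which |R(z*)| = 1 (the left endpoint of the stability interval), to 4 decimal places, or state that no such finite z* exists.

Set f=λy, z=hλ:
  k1=λy_n ⇒ h·k1=z·y_n;  k2=λ(1+1/2z)y_n ⇒ h·k2=z(1+1/2z)y_n
  y_{n+1}/y_n = 1 + 12/25z + 13/25z(1+1/2z) = 1 + z + 13/50z²
  Hence R(z) = 1 + z + 13/50z².

Find x<0 with |R(x)|<1.
x=-1.38: |R|=0.1151
R=1: x+13/50x²=0 ⇒ x=−50/13=-3.8462; min R=1−1/(4·13/50)=0.0385>−1
Confirm numerically:
  x=-2.702: |R|=0.19621 <1
  x=-2.385: |R|=0.09394 <1
  x=-2.211: |R|=0.06002 <1
  x=-2.204: |R|=0.05898 <1
  x=-4.067: |R|=1.23353 >1
  x=-4.061: |R|=1.22685 >1
Stable set (-3.8462, 0).

z* = -3.8462.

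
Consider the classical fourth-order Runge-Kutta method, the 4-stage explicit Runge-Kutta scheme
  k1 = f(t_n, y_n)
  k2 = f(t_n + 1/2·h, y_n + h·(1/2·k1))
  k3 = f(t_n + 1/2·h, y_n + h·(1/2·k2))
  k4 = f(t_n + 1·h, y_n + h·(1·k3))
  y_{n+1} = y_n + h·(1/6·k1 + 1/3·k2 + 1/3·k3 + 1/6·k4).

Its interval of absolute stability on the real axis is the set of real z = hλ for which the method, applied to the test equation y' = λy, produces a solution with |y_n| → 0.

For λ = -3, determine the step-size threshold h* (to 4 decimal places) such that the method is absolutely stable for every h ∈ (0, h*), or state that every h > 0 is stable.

On y'=λy, z=hλ:
  order 4, 4-stage ⇒ R(z)=1+z+z^2/2+z^3/6+z^4/24
  (e.g. R(-0.45)=0.63777, |R|=0.63777)

Boundary: |R(x)|=1, x<0.
x=-0.45: |R|=0.6378
|R(-2.82)|=1.0536 |R(-2.73)|=0.9198 |R(-1.24)|=0.3095
Bisect:
  x_lo=-3.6112 |R|=3.1462  x_hi=-0.2264 |R|=0.7974
  mid=-1.91879 |R|=0.30947 →hi
  mid=-2.76498 |R|=0.96980 →hi
  mid=-3.18808 |R|=1.79764 →lo
  mid=-2.97653 |R|=1.32874 →lo
  mid=-2.87075 |R|=1.13668 →lo
  mid=-2.81787 |R|=1.05023 →lo
  mid=-2.79142 |R|=1.00928 →lo
  ...
  [-2.78543,-2.78523] ⇒ x*=-2.7853
So |R|<1 on (-2.7853, 0).

(-2.7853,0); λ=-3 ⇒ h* = 0.9284.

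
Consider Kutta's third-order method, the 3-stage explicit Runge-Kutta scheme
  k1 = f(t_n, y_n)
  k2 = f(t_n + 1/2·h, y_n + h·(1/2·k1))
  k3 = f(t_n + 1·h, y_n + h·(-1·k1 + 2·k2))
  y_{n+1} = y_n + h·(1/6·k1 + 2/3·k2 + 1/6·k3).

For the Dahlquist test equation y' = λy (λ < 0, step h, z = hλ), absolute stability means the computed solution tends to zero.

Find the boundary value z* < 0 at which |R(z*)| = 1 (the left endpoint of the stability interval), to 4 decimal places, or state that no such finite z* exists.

Test eqn y'=λy, z=hλ:
  order 3, 3-stage ⇒ R(z)=1+z+z^2/2+z^3/6
  (e.g. R(-0.63)=0.52678, |R|=0.52678)

Boundary: |R(x)|=1, x<0.
x=-0.63: |R|=0.5268
|R(-2.82)|=1.5814 |R(-2.81)|=1.5600 |R(-2.06)|=0.3952
Bisect:
  x_lo=-2.8492 |R|=1.6452  x_hi=-0.2015 |R|=0.8174
  mid=-1.52536 |R|=0.04649 →hi
  mid=-2.18729 |R|=0.53926 →hi
  mid=-2.51826 |R|=1.00909 →lo
  mid=-2.35277 |R|=0.75565 →hi
  mid=-2.43552 |R|=0.87745 →hi
  mid=-2.47689 |R|=0.94201 →hi
  mid=-2.49757 |R|=0.97522 →hi
  ...
  [-2.51276,-2.51260] ⇒ x*=-2.5127
So |R|<1 on (-2.5127, 0).

z* = -2.5127.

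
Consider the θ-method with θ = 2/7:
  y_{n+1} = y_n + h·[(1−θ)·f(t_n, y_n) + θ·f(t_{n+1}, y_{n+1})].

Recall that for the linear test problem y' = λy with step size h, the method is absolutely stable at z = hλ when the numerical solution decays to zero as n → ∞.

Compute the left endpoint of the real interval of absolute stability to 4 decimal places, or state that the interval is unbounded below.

z* = -4.6667.

Set f=λy, z=hλ:
  y_{n+1} = y_n + z·[5/7·y_n + 2/7·y_{n+1}] ⇒ (1 − 2/7z)y_{n+1} = (1 + 5/7z)y_n
  Hence R(z) = (1 + 5/7z)/(1 − 2/7z).

Boundary: |R(x)|=1, x<0.
x=-1.21: |R|=0.1008
R=−1: 1+5/7x = −1+2/7x ⇒ -3/7x=2 ⇒ x=2/(-3/7)=-4.6667
Confirm numerically:
  x=-4.571: |R|=0.98222 <1
  x=-3.148: |R|=0.65734 <1
  x=-2.288: |R|=0.38355 <1
  x=-2.075: |R|=0.30269 <1
  x=-4.785: |R|=1.02142 >1
  x=-4.774: |R|=1.01946 >1
  x=-4.687: |R|=1.00373 >1
Stable set (-4.6667, 0).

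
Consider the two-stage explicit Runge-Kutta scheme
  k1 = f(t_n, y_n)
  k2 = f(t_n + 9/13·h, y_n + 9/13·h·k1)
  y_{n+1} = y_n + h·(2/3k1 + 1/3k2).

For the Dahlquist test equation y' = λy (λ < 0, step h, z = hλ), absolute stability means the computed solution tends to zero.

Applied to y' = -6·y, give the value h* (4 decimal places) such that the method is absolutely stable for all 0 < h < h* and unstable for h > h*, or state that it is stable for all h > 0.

(-4.3333,0); λ=-6 ⇒ h* = (13/3)/6 = 0.7222.

With y'=λy (z=hλ):
  k1=λy_n ⇒ h·k1=z·y_n;  k2=λ(1+9/13z)y_n ⇒ h·k2=z(1+9/13z)y_n
  y_{n+1}/y_n = 1 + 2/3z + 1/3z(1+9/13z) = 1 + z + 3/13z²
  so R(z) = 1 + z + 3/13z².

Boundary: |R(x)|=1, x<0.
x=-0.62: |R|=0.4687
R=1: x+3/13x²=0 ⇒ x=−13/3=-4.3333; min R=1−1/(4·3/13)=-0.0833>−1
Confirm numerically:
  x=-3.328: |R|=0.22790 <1
  x=-3.302: |R|=0.21412 <1
  x=-2.325: |R|=0.07755 <1
  x=-4.919: |R|=1.66482 >1
  x=-4.612: |R|=1.29659 >1
So |R|<1 on (-4.3333, 0).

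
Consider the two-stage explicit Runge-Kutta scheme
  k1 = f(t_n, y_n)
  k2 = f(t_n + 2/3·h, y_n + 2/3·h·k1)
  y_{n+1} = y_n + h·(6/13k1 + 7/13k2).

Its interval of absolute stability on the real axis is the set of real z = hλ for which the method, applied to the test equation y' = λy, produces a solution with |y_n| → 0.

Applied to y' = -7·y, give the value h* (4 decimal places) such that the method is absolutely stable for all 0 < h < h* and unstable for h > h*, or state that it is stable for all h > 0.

On y'=λy, z=hλ:
  k1=λy_n ⇒ h·k1=z·y_n;  k2=λ(1+2/3z)y_n ⇒ h·k2=z(1+2/3z)y_n
  y_{n+1}/y_n = 1 + 6/13z + 7/13z(1+2/3z) = 1 + z + 14/39z²
  so R(z) = 1 + z + 14/39z².

Solve |R(x)|<1 on ℝ⁻.
x=-0.33: |R|=0.7091
R=1: x+14/39x²=0 ⇒ x=−39/14=-2.7857; min R=1−1/(4·14/39)=0.3036>−1
Confirm numerically:
  x=-2.093: |R|=0.47954 <1
  x=-1.862: |R|=0.38258 <1
  x=-1.808: |R|=0.36544 <1
  x=-3.368: |R|=1.70400 >1
  x=-3.197: |R|=1.47201 >1
So |R|<1 on (-2.7857, 0).

(-2.7857,0); λ=-7 ⇒ h* = (39/14)/7 = 0.3980.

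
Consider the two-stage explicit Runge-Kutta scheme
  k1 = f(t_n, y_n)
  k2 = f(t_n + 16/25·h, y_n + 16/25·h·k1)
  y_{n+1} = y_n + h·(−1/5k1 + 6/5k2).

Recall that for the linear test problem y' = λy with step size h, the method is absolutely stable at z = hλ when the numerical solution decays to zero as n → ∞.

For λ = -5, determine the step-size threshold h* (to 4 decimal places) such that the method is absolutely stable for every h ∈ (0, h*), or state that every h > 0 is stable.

Set f=λy, z=hλ:
  k1=λy_n ⇒ h·k1=z·y_n;  k2=λ(1+16/25z)y_n ⇒ h·k2=z(1+16/25z)y_n
  y_{n+1}/y_n = 1 − 1/5z + 6/5z(1+16/25z) = 1 + z + 96/125z²
  Hence R(z) = 1 + z + 96/125z².

Need |R(x)|<1, x<0.
x=-1.72: |R|=1.5521
R=1: x+96/125x²=0 ⇒ x=−125/96=-1.3021; min R=1−1/(4·96/125)=0.6745>−1
Confirm numerically:
  x=-1.060: |R|=0.80292 <1
  x=-1.031: |R|=0.78535 <1
  x=-0.614: |R|=0.67553 <1
  x=-0.540: |R|=0.68395 <1
  x=-1.790: |R|=1.67075 >1
  x=-1.490: |R|=1.21504 >1
  x=-1.392: |R|=1.09613 >1
So |R|<1 on (-1.3021, 0).

(-1.3021,0); λ=-5 ⇒ h* = (125/96)/5 = 0.2604.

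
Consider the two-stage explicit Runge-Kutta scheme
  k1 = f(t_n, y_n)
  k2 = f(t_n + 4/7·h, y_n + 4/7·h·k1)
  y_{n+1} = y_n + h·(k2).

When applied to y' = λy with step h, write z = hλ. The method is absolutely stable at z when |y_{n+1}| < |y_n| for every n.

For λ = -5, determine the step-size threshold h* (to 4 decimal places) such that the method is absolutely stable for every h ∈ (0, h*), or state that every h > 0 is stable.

(-1.7500,0); λ=-5 ⇒ h* = (7/4)/5 = 0.3500.

Test eqn y'=λy, z=hλ:
  k1=λy_n ⇒ h·k1=z·y_n;  k2=λ(1+4/7z)y_n ⇒ h·k2=z(1+4/7z)y_n
  y_{n+1}/y_n = 1 + z(1+4/7z) = 1 + z + 4/7z²
  so R(z) = 1 + z + 4/7z².

Solve |R(x)|<1 on ℝ⁻.
x=-0.68: |R|=0.5842
R=1: x+4/7x²=0 ⇒ x=−7/4=-1.7500; min R=1−1/(4·4/7)=0.5625>−1
Confirm numerically:
  x=-1.477: |R|=0.76959 <1
  x=-1.296: |R|=0.66378 <1
  x=-1.289: |R|=0.66044 <1
  x=-0.811: |R|=0.56484 <1
  x=-2.338: |R|=1.78557 >1
  x=-2.243: |R|=1.63189 >1
Stable set (-1.7500, 0).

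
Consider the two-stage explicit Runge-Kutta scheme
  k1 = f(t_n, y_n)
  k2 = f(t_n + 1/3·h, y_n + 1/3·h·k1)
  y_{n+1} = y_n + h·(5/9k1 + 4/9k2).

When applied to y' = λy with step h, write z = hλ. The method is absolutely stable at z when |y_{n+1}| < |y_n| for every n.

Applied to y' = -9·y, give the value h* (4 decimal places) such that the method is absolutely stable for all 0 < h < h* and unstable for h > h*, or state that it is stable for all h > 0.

Test eqn y'=λy, z=hλ:
  k1=λy_n ⇒ h·k1=z·y_n;  k2=λ(1+1/3z)y_n ⇒ h·k2=z(1+1/3z)y_n
  y_{n+1}/y_n = 1 + 5/9z + 4/9z(1+1/3z) = 1 + z + 4/27z²
  so R(z) = 1 + z + 4/27z².

Find x<0 with |R(x)|<1.
x=-0.94: |R|=0.1909
R=1: x+4/27x²=0 ⇒ x=−27/4=-6.7500; min R=1−1/(4·4/27)=-0.6875>−1
Confirm numerically:
  x=-5.875: |R|=0.23843 <1
  x=-3.735: |R|=0.66830 <1
  x=-2.967: |R|=0.66284 <1
  x=-6.848: |R|=1.09942 >1
  x=-6.789: |R|=1.03923 >1
Stable set (-6.7500, 0).

(-6.7500,0); λ=-9 ⇒ h* = (27/4)/9 = 0.7500.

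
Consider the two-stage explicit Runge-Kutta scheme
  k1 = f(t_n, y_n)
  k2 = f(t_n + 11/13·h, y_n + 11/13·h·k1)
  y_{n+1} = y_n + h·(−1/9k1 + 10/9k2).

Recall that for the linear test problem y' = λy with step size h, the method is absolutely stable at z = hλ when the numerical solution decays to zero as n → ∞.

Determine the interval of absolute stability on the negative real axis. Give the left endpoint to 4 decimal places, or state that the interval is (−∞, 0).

Test eqn y'=λy, z=hλ:
  k1=λy_n ⇒ h·k1=z·y_n;  k2=λ(1+11/13z)y_n ⇒ h·k2=z(1+11/13z)y_n
  y_{n+1}/y_n = 1 − 1/9z + 10/9z(1+11/13z) = 1 + z + 110/117z²
  ⇒ R(z) = 1 + z + 110/117z².

Boundary: |R(x)|=1, x<0.
x=-1.74: |R|=2.1065
R=1: x+110/117x²=0 ⇒ x=−117/110=-1.0636; min R=1−1/(4·110/117)=0.7341>−1
Confirm numerically:
  x=-0.915: |R|=0.87213 <1
  x=-0.808: |R|=0.80580 <1
  x=-0.469: |R|=0.73780 <1
  x=-1.487: |R|=1.59188 >1
  x=-1.402: |R|=1.44600 >1
Stable set (-1.0636, 0).

(-1.0636, 0).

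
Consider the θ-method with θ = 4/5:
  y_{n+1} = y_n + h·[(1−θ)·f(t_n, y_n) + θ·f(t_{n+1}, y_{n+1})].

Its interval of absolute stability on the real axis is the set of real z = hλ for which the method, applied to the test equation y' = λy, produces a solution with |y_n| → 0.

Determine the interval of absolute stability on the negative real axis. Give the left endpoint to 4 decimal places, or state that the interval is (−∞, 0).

Set f=λy, z=hλ:
  y_{n+1} = y_n + z·[1/5·y_n + 4/5·y_{n+1}] ⇒ (1 − 4/5z)y_{n+1} = (1 + 1/5z)y_n
  Hence R(z) = (1 + 1/5z)/(1 − 4/5z).

Need |R(x)|<1, x<0.
x=-1.09: |R|=0.4177
x=-2: |R|=0.2308
x=-10: |R|=0.1111
x=-100: |R|=0.2346
θ=4/5≥1/2 ⇒ |1+1/5x|<|1−4/5x| ∀x<0 ⇒ unbounded interval.

(−∞, 0) — no finite endpoint.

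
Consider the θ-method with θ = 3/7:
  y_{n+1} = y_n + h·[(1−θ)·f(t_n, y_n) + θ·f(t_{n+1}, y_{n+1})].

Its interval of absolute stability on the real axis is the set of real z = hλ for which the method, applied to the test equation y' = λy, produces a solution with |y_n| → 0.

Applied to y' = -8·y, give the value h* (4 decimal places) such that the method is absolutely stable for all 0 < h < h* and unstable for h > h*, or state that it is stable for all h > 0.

(-14.0000,0); λ=-8 ⇒ h* = (14)/8 = 1.7500.

With y'=λy (z=hλ):
  y_{n+1} = y_n + z·[4/7·y_n + 3/7·y_{n+1}] ⇒ (1 − 3/7z)y_{n+1} = (1 + 4/7z)y_n
  Hence R(z) = (1 + 4/7z)/(1 − 3/7z).

Solve |R(x)|<1 on ℝ⁻.
x=-1.59: |R|=0.0544
R=−1: 1+4/7x = −1+3/7x ⇒ -1/7x=2 ⇒ x=2/(-1/7)=-14.0000
Confirm numerically:
  x=-8.779: |R|=0.84339 <1
  x=-8.359: |R|=0.82414 <1
  x=-6.142: |R|=0.69095 <1
  x=-14.536: |R|=1.01059 >1
  x=-14.301: |R|=1.00603 >1
  x=-14.100: |R|=1.00203 >1
Stable set (-14.0000, 0).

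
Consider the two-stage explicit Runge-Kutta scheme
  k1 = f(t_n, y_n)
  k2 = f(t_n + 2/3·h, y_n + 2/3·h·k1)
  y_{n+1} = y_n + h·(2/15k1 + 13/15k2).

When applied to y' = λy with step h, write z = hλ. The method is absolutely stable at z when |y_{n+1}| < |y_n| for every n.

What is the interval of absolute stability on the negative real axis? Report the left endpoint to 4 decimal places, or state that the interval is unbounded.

On y'=λy, z=hλ:
  k1=λy_n ⇒ h·k1=z·y_n;  k2=λ(1+2/3z)y_n ⇒ h·k2=z(1+2/3z)y_n
  y_{n+1}/y_n = 1 + 2/15z + 13/15z(1+2/3z) = 1 + z + 26/45z²
  Hence R(z) = 1 + z + 26/45z².

Find x<0 with |R(x)|<1.
x=-1.41: |R|=0.7387
R=1: x+26/45x²=0 ⇒ x=−45/26=-1.7308; min R=1−1/(4·26/45)=0.5673>−1
Confirm numerically:
  x=-1.101: |R|=0.59938 <1
  x=-0.978: |R|=0.57464 <1
  x=-0.970: |R|=0.57363 <1
  x=-0.956: |R|=0.57205 <1
  x=-2.080: |R|=1.41970 >1
  x=-2.066: |R|=1.40016 >1
  x=-1.962: |R|=1.26212 >1
Interval (-1.7308, 0).

z∈(-1.7308,0).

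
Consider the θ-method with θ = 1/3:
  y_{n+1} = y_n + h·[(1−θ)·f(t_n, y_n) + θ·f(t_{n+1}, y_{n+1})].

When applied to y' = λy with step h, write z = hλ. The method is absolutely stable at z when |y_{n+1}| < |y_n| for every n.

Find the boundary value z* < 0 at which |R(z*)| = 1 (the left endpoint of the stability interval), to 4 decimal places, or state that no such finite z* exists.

z* = -6.0000.

Set f=λy, z=hλ:
  y_{n+1} = y_n + z·[2/3·y_n + 1/3·y_{n+1}] ⇒ (1 − 1/3z)y_{n+1} = (1 + 2/3z)y_n
  so R(z) = (1 + 2/3z)/(1 − 1/3z).

Need |R(x)|<1, x<0.
x=-1.36: |R|=0.0642
R=−1: 1+2/3x = −1+1/3x ⇒ -1/3x=2 ⇒ x=2/(-1/3)=-6.0000
Confirm numerically:
  x=-5.540: |R|=0.94614 <1
  x=-5.274: |R|=0.91226 <1
  x=-2.603: |R|=0.39372 <1
  x=-6.477: |R|=1.05033 >1
  x=-6.108: |R|=1.01186 >1
So |R|<1 on (-6.0000, 0).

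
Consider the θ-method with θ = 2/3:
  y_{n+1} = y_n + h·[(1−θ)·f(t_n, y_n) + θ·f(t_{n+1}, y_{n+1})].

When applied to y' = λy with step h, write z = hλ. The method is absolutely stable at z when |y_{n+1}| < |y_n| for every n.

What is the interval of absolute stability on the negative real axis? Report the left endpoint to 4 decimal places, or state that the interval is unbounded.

Set f=λy, z=hλ:
  y_{n+1} = y_n + z·[1/3·y_n + 2/3·y_{n+1}] ⇒ (1 − 2/3z)y_{n+1} = (1 + 1/3z)y_n
  ⇒ R(z) = (1 + 1/3z)/(1 − 2/3z).

Solve |R(x)|<1 on ℝ⁻.
x=-0.92: |R|=0.4298
x=-2: |R|=0.1429
x=-10: |R|=0.3043
x=-100: |R|=0.4778
θ=2/3≥1/2 ⇒ |1+1/3x|<|1−2/3x| ∀x<0 ⇒ unbounded interval.

unbounded; (−∞, 0).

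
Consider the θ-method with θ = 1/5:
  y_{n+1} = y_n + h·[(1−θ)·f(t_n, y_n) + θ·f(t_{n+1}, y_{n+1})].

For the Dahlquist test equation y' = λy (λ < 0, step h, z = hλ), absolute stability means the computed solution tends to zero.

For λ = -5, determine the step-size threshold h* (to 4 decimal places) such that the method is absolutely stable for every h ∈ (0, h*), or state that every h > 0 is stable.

On y'=λy, z=hλ:
  y_{n+1} = y_n + z·[4/5·y_n + 1/5·y_{n+1}] ⇒ (1 − 1/5z)y_{n+1} = (1 + 4/5z)y_n
  Hence R(z) = (1 + 4/5z)/(1 − 1/5z).

Find x<0 with |R(x)|<1.
x=-1.52: |R|=0.1656
R=−1: 1+4/5x = −1+1/5x ⇒ -3/5x=2 ⇒ x=2/(-3/5)=-3.3333
Confirm numerically:
  x=-3.120: |R|=0.92118 <1
  x=-2.478: |R|=0.65686 <1
  x=-1.967: |R|=0.41165 <1
  x=-1.725: |R|=0.28253 <1
  x=-3.922: |R|=1.19794 >1
  x=-3.413: |R|=1.02841 >1
Stable set (-3.3333, 0).

(-3.3333,0); λ=-5 ⇒ h* = (10/3)/5 = 0.6667.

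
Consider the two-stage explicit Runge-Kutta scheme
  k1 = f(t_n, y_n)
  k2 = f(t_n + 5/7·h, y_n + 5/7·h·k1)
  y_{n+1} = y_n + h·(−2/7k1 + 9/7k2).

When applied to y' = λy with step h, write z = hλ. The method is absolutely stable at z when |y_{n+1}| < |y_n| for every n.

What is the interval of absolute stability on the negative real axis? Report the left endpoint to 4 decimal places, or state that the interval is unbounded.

Test eqn y'=λy, z=hλ:
  k1=λy_n ⇒ h·k1=z·y_n;  k2=λ(1+5/7z)y_n ⇒ h·k2=z(1+5/7z)y_n
  y_{n+1}/y_n = 1 − 2/7z + 9/7z(1+5/7z) = 1 + z + 45/49z²
  Hence R(z) = 1 + z + 45/49z².

Boundary: |R(x)|=1, x<0.
x=-0.64: |R|=0.7362
R=1: x+45/49x²=0 ⇒ x=−49/45=-1.0889; min R=1−1/(4·45/49)=0.7278>−1
Confirm numerically:
  x=-1.043: |R|=0.95605 <1
  x=-0.918: |R|=0.85593 <1
  x=-0.684: |R|=0.74566 <1
  x=-0.572: |R|=0.72848 <1
  x=-1.644: |R|=1.83810 >1
  x=-1.416: |R|=1.42538 >1
  x=-1.113: |R|=1.02465 >1
Interval (-1.0889, 0).

(-1.0889, 0).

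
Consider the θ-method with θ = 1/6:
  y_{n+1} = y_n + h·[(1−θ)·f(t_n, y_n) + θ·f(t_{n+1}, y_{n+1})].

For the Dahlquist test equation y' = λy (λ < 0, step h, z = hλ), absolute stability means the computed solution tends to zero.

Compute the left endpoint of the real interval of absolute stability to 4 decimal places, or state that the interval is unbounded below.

left endpoint -3.0000.

With y'=λy (z=hλ):
  y_{n+1} = y_n + z·[5/6·y_n + 1/6·y_{n+1}] ⇒ (1 − 1/6z)y_{n+1} = (1 + 5/6z)y_n
  so R(z) = (1 + 5/6z)/(1 − 1/6z).

Find x<0 with |R(x)|<1.
x=-1.72: |R|=0.3368
R=−1: 1+5/6x = −1+1/6x ⇒ -2/3x=2 ⇒ x=2/(-2/3)=-3.0000
Confirm numerically:
  x=-2.790: |R|=0.90444 <1
  x=-2.700: |R|=0.86207 <1
  x=-2.636: |R|=0.83140 <1
  x=-1.579: |R|=0.25003 <1
  x=-3.534: |R|=1.22404 >1
  x=-3.471: |R|=1.19892 >1
Interval (-3.0000, 0).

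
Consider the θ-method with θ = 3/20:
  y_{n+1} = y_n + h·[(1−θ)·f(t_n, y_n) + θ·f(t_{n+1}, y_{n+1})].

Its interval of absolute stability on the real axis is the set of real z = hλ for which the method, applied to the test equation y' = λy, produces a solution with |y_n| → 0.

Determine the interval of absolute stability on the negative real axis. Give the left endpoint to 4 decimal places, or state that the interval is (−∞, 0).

Set f=λy, z=hλ:
  y_{n+1} = y_n + z·[17/20·y_n + 3/20·y_{n+1}] ⇒ (1 − 3/20z)y_{n+1} = (1 + 17/20z)y_n
  Hence R(z) = (1 + 17/20z)/(1 − 3/20z).

Need |R(x)|<1, x<0.
x=-0.58: |R|=0.4664
R=−1: 1+17/20x = −1+3/20x ⇒ -7/10x=2 ⇒ x=2/(-7/10)=-2.8571
Confirm numerically:
  x=-2.401: |R|=0.76525 <1
  x=-2.032: |R|=0.55733 <1
  x=-1.545: |R|=0.25431 <1
  x=-3.387: |R|=1.24595 >1
  x=-3.321: |R|=1.21673 >1
  x=-3.142: |R|=1.13553 >1
So |R|<1 on (-2.8571, 0).

(-2.8571, 0).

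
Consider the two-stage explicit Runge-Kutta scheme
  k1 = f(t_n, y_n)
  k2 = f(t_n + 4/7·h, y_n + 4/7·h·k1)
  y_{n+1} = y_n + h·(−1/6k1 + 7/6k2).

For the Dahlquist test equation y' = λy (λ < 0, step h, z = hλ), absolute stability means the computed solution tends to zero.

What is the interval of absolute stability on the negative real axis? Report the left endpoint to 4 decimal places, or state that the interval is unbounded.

z∈(-1.5000,0).

With y'=λy (z=hλ):
  k1=λy_n ⇒ h·k1=z·y_n;  k2=λ(1+4/7z)y_n ⇒ h·k2=z(1+4/7z)y_n
  y_{n+1}/y_n = 1 − 1/6z + 7/6z(1+4/7z) = 1 + z + 2/3z²
  R(z) = 1 + z + 2/3z².

Need |R(x)|<1, x<0.
x=-1.64: |R|=1.1531
R=1: x+2/3x²=0 ⇒ x=−3/2=-1.5000; min R=1−1/(4·2/3)=0.6250>−1
Confirm numerically:
  x=-1.149: |R|=0.73113 <1
  x=-0.935: |R|=0.64782 <1
  x=-0.878: |R|=0.63592 <1
  x=-0.665: |R|=0.62982 <1
  x=-2.072: |R|=1.79012 >1
  x=-1.880: |R|=1.47627 >1
  x=-1.689: |R|=1.21281 >1
Interval (-1.5000, 0).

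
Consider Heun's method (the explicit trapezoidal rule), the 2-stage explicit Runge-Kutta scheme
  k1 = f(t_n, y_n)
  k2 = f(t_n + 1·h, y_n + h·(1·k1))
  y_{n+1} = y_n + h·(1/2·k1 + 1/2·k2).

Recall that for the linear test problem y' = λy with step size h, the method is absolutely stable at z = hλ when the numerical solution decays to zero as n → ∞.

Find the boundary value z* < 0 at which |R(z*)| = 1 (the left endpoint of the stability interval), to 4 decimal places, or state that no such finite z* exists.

z* = -2.0000.

Test eqn y'=λy, z=hλ:
  order 2, 2-stage ⇒ R(z)=1+z+z^2/2
  (e.g. R(-1.63)=0.69845, |R|=0.69845)

Solve |R(x)|<1 on ℝ⁻.
x=-1.63: |R|=0.6985
|R(-1.21)|=0.5221 |R(-1.02)|=0.5002 |R(-0.77)|=0.5264
Bisect:
  x_lo=-2.6738 |R|=1.9009  x_hi=-0.1457 |R|=0.8649
  mid=-1.40977 |R|=0.58396 →hi
  mid=-2.04180 |R|=1.04268 →lo
  mid=-1.72579 |R|=0.76338 →hi
  mid=-1.88379 |R|=0.89055 →hi
  mid=-1.96280 |R|=0.96349 →hi
  mid=-2.00230 |R|=1.00230 →lo
  mid=-1.98255 |R|=0.98270 →hi
  ...
  [-2.00014,-1.99999] ⇒ x*=-2.0000
Interval (-2.0000, 0).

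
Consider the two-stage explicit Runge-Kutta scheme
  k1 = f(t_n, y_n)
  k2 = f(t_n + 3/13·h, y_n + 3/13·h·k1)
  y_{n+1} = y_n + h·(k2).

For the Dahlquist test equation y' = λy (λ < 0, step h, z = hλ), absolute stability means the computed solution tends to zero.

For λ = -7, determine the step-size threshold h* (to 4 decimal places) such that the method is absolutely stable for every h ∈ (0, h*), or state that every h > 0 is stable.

(-4.3333,0); λ=-7 ⇒ h* = (13/3)/7 = 0.6190.

Test eqn y'=λy, z=hλ:
  k1=λy_n ⇒ h·k1=z·y_n;  k2=λ(1+3/13z)y_n ⇒ h·k2=z(1+3/13z)y_n
  y_{n+1}/y_n = 1 + z(1+3/13z) = 1 + z + 3/13z²
  R(z) = 1 + z + 3/13z².

Need |R(x)|<1, x<0.
x=-1.57: |R|=0.0012
R=1: x+3/13x²=0 ⇒ x=−13/3=-4.3333; min R=1−1/(4·3/13)=-0.0833>−1
Confirm numerically:
  x=-4.020: |R|=0.70932 <1
  x=-3.861: |R|=0.57915 <1
  x=-2.143: |R|=0.08320 <1
  x=-1.739: |R|=0.04113 <1
  x=-4.705: |R|=1.40354 >1
  x=-4.417: |R|=1.08528 >1
Stable set (-4.3333, 0).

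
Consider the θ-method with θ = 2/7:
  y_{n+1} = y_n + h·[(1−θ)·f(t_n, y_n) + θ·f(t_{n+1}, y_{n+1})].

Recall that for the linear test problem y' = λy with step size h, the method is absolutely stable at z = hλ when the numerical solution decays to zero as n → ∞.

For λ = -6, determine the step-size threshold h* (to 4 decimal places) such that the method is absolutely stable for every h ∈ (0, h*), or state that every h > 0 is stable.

Set f=λy, z=hλ:
  y_{n+1} = y_n + z·[5/7·y_n + 2/7·y_{n+1}] ⇒ (1 − 2/7z)y_{n+1} = (1 + 5/7z)y_n
  so R(z) = (1 + 5/7z)/(1 − 2/7z).

Solve |R(x)|<1 on ℝ⁻.
x=-0.32: |R|=0.7068
R=−1: 1+5/7x = −1+2/7x ⇒ -3/7x=2 ⇒ x=2/(-3/7)=-4.6667
Confirm numerically:
  x=-4.511: |R|=0.97085 <1
  x=-2.525: |R|=0.46680 <1
  x=-2.464: |R|=0.44601 <1
  x=-5.248: |R|=1.09968 >1
  x=-5.125: |R|=1.07971 >1
  x=-4.761: |R|=1.01713 >1
Stable set (-4.6667, 0).

(-4.6667,0); λ=-6 ⇒ h* = (14/3)/6 = 0.7778.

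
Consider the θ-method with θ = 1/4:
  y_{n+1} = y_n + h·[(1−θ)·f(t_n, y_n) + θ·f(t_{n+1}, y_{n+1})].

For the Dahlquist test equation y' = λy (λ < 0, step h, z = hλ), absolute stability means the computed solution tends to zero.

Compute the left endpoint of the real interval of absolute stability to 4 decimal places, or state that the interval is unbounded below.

On y'=λy, z=hλ:
  y_{n+1} = y_n + z·[3/4·y_n + 1/4·y_{n+1}] ⇒ (1 − 1/4z)y_{n+1} = (1 + 3/4z)y_n
  Hence R(z) = (1 + 3/4z)/(1 − 1/4z).

Solve |R(x)|<1 on ℝ⁻.
x=-1.21: |R|=0.0710
R=−1: 1+3/4x = −1+1/4x ⇒ -1/2x=2 ⇒ x=2/(-1/2)=-4.0000
Confirm numerically:
  x=-3.697: |R|=0.92127 <1
  x=-3.089: |R|=0.74298 <1
  x=-2.995: |R|=0.71265 <1
  x=-4.365: |R|=1.08727 >1
  x=-4.342: |R|=1.08199 >1
  x=-4.129: |R|=1.03174 >1
Stable set (-4.0000, 0).

left endpoint -4.0000.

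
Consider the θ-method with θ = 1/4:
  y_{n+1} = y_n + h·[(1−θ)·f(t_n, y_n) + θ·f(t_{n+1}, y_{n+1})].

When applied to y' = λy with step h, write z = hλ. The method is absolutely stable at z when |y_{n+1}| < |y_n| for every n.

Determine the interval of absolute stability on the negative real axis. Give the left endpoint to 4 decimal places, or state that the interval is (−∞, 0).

(-4.0000, 0).

Test eqn y'=λy, z=hλ:
  y_{n+1} = y_n + z·[3/4·y_n + 1/4·y_{n+1}] ⇒ (1 − 1/4z)y_{n+1} = (1 + 3/4z)y_n
  so R(z) = (1 + 3/4z)/(1 − 1/4z).

Boundary: |R(x)|=1, x<0.
x=-0.84: |R|=0.3058
R=−1: 1+3/4x = −1+1/4x ⇒ -1/2x=2 ⇒ x=2/(-1/2)=-4.0000
Confirm numerically:
  x=-3.228: |R|=0.78639 <1
  x=-3.226: |R|=0.78577 <1
  x=-2.356: |R|=0.48269 <1
  x=-4.487: |R|=1.11476 >1
  x=-4.292: |R|=1.07043 >1
Stable set (-4.0000, 0).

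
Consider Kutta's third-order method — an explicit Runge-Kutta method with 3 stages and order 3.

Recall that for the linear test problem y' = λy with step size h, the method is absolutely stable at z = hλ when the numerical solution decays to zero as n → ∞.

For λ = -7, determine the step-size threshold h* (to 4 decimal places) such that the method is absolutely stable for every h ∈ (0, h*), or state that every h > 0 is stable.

(-2.5127,0); λ=-7 ⇒ h* = 0.3590.

With y'=λy (z=hλ):
  order 3, 3-stage ⇒ R(z)=1+z+z^2/2+z^3/6
  (e.g. R(-1.19)=0.23719, |R|=0.23719)

Solve |R(x)|<1 on ℝ⁻.
x=-1.19: |R|=0.2372
|R(-2.7)|=1.3355 |R(-1.76)|=0.1198 |R(-1.74)|=0.1042
Bisect:
  x_lo=-3.1116 |R|=2.2917  x_hi=-0.1574 |R|=0.8544
  mid=-1.63448 |R|=0.02648 →hi
  mid=-2.37305 |R|=0.78461 →hi
  mid=-2.74233 |R|=1.41936 →lo
  mid=-2.55769 |R|=1.07544 →lo
  mid=-2.46537 |R|=0.92378 →hi
  mid=-2.51153 |R|=0.99800 →hi
  mid=-2.53461 |R|=1.03631 →lo
  mid=-2.52307 |R|=1.01705 →lo
  ...
  [-2.51279,-2.51261] ⇒ x*=-2.5127
Interval (-2.5127, 0).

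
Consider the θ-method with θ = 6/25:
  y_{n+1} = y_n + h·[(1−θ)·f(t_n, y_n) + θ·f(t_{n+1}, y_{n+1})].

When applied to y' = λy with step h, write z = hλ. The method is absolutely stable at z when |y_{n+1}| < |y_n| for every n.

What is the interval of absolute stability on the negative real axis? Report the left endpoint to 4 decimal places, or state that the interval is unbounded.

(-3.8462, 0).

With y'=λy (z=hλ):
  y_{n+1} = y_n + z·[19/25·y_n + 6/25·y_{n+1}] ⇒ (1 − 6/25z)y_{n+1} = (1 + 19/25z)y_n
  so R(z) = (1 + 19/25z)/(1 − 6/25z).

Boundary: |R(x)|=1, x<0.
x=-0.31: |R|=0.7115
R=−1: 1+19/25x = −1+6/25x ⇒ -13/25x=2 ⇒ x=2/(-13/25)=-3.8462
Confirm numerically:
  x=-3.494: |R|=0.90040 <1
  x=-3.101: |R|=0.77785 <1
  x=-2.648: |R|=0.61906 <1
  x=-2.068: |R|=0.38206 <1
  x=-4.387: |R|=1.13700 >1
  x=-4.105: |R|=1.06780 >1
Stable set (-3.8462, 0).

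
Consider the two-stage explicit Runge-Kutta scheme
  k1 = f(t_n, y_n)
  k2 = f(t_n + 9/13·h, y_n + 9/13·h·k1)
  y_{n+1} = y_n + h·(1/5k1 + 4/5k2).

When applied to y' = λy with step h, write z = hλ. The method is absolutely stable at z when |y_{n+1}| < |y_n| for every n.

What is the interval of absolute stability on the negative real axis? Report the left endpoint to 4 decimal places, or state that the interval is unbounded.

(-1.8056, 0).

Test eqn y'=λy, z=hλ:
  k1=λy_n ⇒ h·k1=z·y_n;  k2=λ(1+9/13z)y_n ⇒ h·k2=z(1+9/13z)y_n
  y_{n+1}/y_n = 1 + 1/5z + 4/5z(1+9/13z) = 1 + z + 36/65z²
  ⇒ R(z) = 1 + z + 36/65z².

Find x<0 with |R(x)|<1.
x=-0.55: |R|=0.6175
R=1: x+36/65x²=0 ⇒ x=−65/36=-1.8056; min R=1−1/(4·36/65)=0.5486>−1
Confirm numerically:
  x=-1.431: |R|=0.70314 <1
  x=-1.385: |R|=0.67740 <1
  x=-1.380: |R|=0.67474 <1
  x=-1.005: |R|=0.55440 <1
  x=-2.365: |R|=1.73279 >1
  x=-1.984: |R|=1.19608 >1
So |R|<1 on (-1.8056, 0).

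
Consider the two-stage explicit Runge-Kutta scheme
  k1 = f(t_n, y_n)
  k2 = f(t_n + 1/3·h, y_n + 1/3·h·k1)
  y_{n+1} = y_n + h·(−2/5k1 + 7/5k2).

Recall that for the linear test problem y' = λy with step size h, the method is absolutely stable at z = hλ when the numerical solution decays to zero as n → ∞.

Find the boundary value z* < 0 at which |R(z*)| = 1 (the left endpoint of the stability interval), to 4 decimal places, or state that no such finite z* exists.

left endpoint -2.1429.

On y'=λy, z=hλ:
  k1=λy_n ⇒ h·k1=z·y_n;  k2=λ(1+1/3z)y_n ⇒ h·k2=z(1+1/3z)y_n
  y_{n+1}/y_n = 1 − 2/5z + 7/5z(1+1/3z) = 1 + z + 7/15z²
  Hence R(z) = 1 + z + 7/15z².

Find x<0 with |R(x)|<1.
x=-1.08: |R|=0.4643
R=1: x+7/15x²=0 ⇒ x=−15/7=-2.1429; min R=1−1/(4·7/15)=0.4643>−1
Confirm numerically:
  x=-1.932: |R|=0.80989 <1
  x=-1.715: |R|=0.65757 <1
  x=-1.188: |R|=0.47063 <1
  x=-2.619: |R|=1.58194 >1
  x=-2.577: |R|=1.52210 >1
  x=-2.215: |R|=1.07457 >1
Interval (-2.1429, 0).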